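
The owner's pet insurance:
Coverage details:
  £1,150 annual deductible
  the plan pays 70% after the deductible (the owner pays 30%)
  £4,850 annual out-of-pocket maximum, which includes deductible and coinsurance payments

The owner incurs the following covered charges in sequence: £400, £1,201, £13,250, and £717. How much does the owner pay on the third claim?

£3,564.70

#1 (£400): all of it applies to the deductible. Cost to owner: £400. OOP to date £400.
#2 (£1,201): £750 finishes the deductible; £451 goes to coinsurance; coinsurance £451 × 30% = £135.30. Owner pays £885.30; OOP now £1,285.30.
#3 (£13,250): deductible met; 30% of £13,250 = £3,975. OOP would hit £5,260.30 > £4,850, so the cap limits the owner to £4,850 − £1,285.30 = £3,564.70.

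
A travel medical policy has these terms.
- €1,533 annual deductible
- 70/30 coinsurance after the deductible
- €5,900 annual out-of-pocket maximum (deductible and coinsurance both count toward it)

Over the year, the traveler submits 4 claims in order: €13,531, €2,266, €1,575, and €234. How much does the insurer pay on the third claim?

Bill 1, €13,531: €1,533 to deductible, leaving €11,998; traveler's 30% is €3,599.40. Traveler owes €5,132.40 (running OOP €5,132.40). Insurer: €13,531 − €5,132.40 = €8,398.60.
Bill 2, €2,266: 30% coinsurance on €2,266 = €679.80. Traveler pays €679.80; OOP now €5,812.20. Plan pays €2,266 − €679.80 = €1,586.20.
Bill 3, €1,575: 30% coinsurance on €1,575 = €472.50. Adding that to €5,812.20 gives €6,284.70, past the €5,900 cap; traveler pays only €5,900 − €5,812.20 = €87.80. Insurer: €1,575 − €87.80 = €1,487.20.

€1,487.20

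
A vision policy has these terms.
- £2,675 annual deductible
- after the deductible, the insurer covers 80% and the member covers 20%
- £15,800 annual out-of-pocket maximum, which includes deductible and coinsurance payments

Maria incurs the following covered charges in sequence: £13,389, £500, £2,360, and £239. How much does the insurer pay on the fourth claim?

Bill 1, £13,389: deductible takes £2,675, £10,714 remains; member's 20% is £2,142.80. Member pays £4,817.80; OOP now £4,817.80. Plan pays £13,389 − £4,817.80 = £8,571.20.
Bill 2, £500: 20% coinsurance on £500 = £100. Cost to member: £100. OOP to date £4,917.80. Insurer: £500 − £100 = £400.
Bill 3, £2,360: deductible met; 20% of £2,360 = £472. Member owes £472 (running OOP £5,389.80). Insurer: £2,360 − £472 = £1,888.
Bill 4, £239: deductible met; 20% of £239 = £47.80. Member pays £47.80; OOP now £5,437.60. Plan pays £239 − £47.80 = £191.20.

£191.20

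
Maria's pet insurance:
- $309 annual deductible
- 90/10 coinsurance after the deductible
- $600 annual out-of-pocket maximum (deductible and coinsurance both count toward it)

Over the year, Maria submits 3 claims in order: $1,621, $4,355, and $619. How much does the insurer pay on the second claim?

Bill 1, $1,621: deductible takes $309, $1,312 remains; owner's 10% is $131.20. Owner pays $440.20; OOP now $440.20. Insurer: $1,621 − $440.20 = $1,180.80.
Bill 2, $4,355: deductible met; 10% of $4,355 = $435.50. OOP would hit $875.70 > $600, so the cap limits the owner to $600 − $440.20 = $159.80. Insurer: $4,355 − $159.80 = $4,195.20.

$4,195.20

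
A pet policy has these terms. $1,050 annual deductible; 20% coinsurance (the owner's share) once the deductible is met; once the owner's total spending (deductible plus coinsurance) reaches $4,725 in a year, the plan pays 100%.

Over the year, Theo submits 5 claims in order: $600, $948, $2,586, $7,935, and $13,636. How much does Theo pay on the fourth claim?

$1,587

Claim 1 ($600): entire amount goes to the deductible. Owner owes $600 (running OOP $600).
Claim 2 ($948): deductible takes $450, $498 remains; owner's 20% is $99.60. Owner pays $549.60; OOP now $1,149.60.
Claim 3 ($2,586): 20% coinsurance on $2,586 = $517.20. Owner pays $517.20; OOP now $1,666.80.
Claim 4 ($7,935): deductible already satisfied, so owner's share is 20% × $7,935 = $1,587. Owner pays $1,587; OOP now $3,253.80.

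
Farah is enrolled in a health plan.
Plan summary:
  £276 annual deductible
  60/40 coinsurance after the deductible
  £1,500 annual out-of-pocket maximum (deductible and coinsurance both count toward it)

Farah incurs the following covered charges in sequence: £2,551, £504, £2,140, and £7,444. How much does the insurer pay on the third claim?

£2,027.60

Claim 1 — £2,551: deductible takes £276, £2,275 remains; patient's 40% is £910. Patient owes £1,186 (running OOP £1,186). Insurer: £2,551 − £1,186 = £1,365.
Claim 2 — £504: deductible already satisfied, so patient's share is 40% × £504 = £201.60. Cost to patient: £201.60. OOP to date £1,387.60. Plan pays £504 − £201.60 = £302.40.
Claim 3 — £2,140: deductible already satisfied, so patient's share is 40% × £2,140 = £856. That would push OOP to £2,243.60, over the £1,500 cap, so patient pays £1,500 − £1,387.60 = £112.40. Insurer: £2,140 − £112.40 = £2,027.60.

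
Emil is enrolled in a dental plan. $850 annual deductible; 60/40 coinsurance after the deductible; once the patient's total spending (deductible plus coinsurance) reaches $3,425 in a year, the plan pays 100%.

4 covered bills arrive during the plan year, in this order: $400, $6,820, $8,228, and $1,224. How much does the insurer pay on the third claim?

$8,201

#1 ($400): all of it applies to the deductible. Patient pays $400; OOP now $400. Plan pays $400 − $400 = $0.
#2 ($6,820): deductible takes $450, $6,370 remains; patient's 40% is $2,548. Patient pays $2,998; OOP now $3,398. Plan pays $6,820 − $2,998 = $3,822.
#3 ($8,228): 40% coinsurance on $8,228 = $3,291.20. OOP would hit $6,689.20 > $3,425, so the cap limits the patient to $3,425 − $3,398 = $27. Plan pays $8,228 − $27 = $8,201.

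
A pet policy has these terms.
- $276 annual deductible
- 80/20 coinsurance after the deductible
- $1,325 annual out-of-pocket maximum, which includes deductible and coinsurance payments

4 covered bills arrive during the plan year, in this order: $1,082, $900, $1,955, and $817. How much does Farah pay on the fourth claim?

Bill 1, $1,082: deductible takes $276, $806 remains; 20% of $806 = $161.20. Owner owes $437.20 (running OOP $437.20).
Bill 2, $900: 20% coinsurance on $900 = $180. Cost to owner: $180. OOP to date $617.20.
Bill 3, $1,955: 20% coinsurance on $1,955 = $391. Owner pays $391; OOP now $1,008.20.
Bill 4, $817: deductible met; 20% of $817 = $163.40. Cost to owner: $163.40. OOP to date $1,171.60.

$163.40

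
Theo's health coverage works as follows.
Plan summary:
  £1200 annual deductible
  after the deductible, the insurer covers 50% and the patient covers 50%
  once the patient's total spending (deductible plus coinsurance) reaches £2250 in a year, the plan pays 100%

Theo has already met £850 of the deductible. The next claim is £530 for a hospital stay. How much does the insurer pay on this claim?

Remaining deductible: £1200 − £850 = £350.
After the £350 deductible portion, £530 − £350 = £180 is subject to coinsurance.
Coinsurance: £180 × 50% = £90.
Patient responsibility before any cap: £350 + £90 = £440.
Year-to-date out-of-pocket becomes £850 + £440 = £1290, still under the £2250 maximum, so no cap applies.
The insurer covers the remainder: £530 − £440 = £90.

£90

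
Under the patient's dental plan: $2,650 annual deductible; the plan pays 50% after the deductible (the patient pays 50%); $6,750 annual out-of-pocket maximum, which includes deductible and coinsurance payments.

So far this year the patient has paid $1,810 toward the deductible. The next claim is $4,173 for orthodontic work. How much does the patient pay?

$1,810 of the $2,650 deductible is already met, leaving $840.
The remaining $3,333 (= $4,173 − $840) moves to coinsurance.
50% of $3,333 = $1,666.50 falls to the patient.
So the patient owes $840 + $1,666.50 = $2,506.50 before any cap.
Cumulative spending $1,810 + $2,506.50 = $4,316.50 stays under the $6,750 maximum.

$2,506.50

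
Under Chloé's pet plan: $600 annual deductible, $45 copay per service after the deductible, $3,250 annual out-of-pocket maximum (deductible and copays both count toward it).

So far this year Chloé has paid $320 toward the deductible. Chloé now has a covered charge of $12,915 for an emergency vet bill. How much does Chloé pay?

Deductible still to meet: $600 − $320 = $280.
The remaining $12,635 (= $12,915 − $280) moves to the copay.
Copay on this service: $45.
So the owner owes $280 + $45 = $325 before any cap.
Total out-of-pocket so far would be $320 + $325 = $645, below the $3,250 cap — no reduction.

$325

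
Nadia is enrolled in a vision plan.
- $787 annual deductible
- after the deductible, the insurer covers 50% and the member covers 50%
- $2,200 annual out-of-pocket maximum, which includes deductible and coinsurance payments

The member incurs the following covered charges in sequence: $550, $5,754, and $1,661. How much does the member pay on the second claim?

$1,650

Claim 1 — $550: fully absorbed by the deductible. Cost to member: $550. OOP to date $550.
Claim 2 — $5,754: $237 to deductible, leaving $5,517; member's 50% is $2,758.50. Claim cost before the cap: $237 + $2,758.50 = $2,995.50. That would push OOP to $3,545.50, over the $2,200 cap, so member pays $2,200 − $550 = $1,650.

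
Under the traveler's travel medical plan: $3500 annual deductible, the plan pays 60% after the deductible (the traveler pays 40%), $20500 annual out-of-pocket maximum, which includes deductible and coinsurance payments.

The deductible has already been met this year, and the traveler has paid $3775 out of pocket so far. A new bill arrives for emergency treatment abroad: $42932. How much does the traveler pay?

With the deductible met, the entire $42932 is subject to coinsurance.
Coinsurance: $42932 × 40% = $17172.80.
Adding $17172.80 to the $3775 already spent would give $20947.80, which exceeds the $20500 cap; the traveler pays just $20500 − $3775 = $16725.

$16725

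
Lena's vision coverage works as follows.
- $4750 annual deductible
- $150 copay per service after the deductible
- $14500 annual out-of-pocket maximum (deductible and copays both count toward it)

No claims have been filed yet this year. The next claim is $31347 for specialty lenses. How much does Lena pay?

Nothing has been paid toward the $4750 deductible, so the first $4750 of this charge is applied there.
The remaining $26597 (= $31347 − $4750) moves to the copay.
Copay on this service: $150.
That puts the member's cost at $4750 + $150 = $4900 before any cap.
Total out-of-pocket so far would be $0 + $4900 = $4900, below the $14500 cap — no reduction.

$4900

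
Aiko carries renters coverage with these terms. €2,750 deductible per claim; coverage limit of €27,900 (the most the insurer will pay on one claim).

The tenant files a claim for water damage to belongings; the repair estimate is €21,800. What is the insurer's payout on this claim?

Subtract the deductible: €21,800 − €2,750 = €19,050.
€19,050 ≤ €27,900, so the limit doesn't bind; insurer pays €19,050.

€19,050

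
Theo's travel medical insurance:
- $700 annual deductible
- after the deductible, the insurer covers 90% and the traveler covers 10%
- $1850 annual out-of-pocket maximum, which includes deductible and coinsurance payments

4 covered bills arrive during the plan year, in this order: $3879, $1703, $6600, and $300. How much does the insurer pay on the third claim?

Bill 1, $3879: $700 to deductible, leaving $3179; 10% of $3179 = $317.90. Traveler owes $1017.90 (running OOP $1017.90). Plan pays $3879 − $1017.90 = $2861.10.
Bill 2, $1703: deductible met; 10% of $1703 = $170.30. Traveler pays $170.30; OOP now $1188.20. Insurer: $1703 − $170.30 = $1532.70.
Bill 3, $6600: deductible already satisfied, so traveler's share is 10% × $6600 = $660. Cost to traveler: $660. OOP to date $1848.20. Insurer: $6600 − $660 = $5940.

$5940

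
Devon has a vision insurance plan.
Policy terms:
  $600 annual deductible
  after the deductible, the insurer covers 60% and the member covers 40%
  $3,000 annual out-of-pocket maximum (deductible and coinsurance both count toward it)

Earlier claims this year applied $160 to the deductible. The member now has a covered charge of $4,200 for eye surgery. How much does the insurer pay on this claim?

$2,256

$160 of the $600 deductible is already met, leaving $440.
After the $440 deductible portion, $4,200 − $440 = $3,760 is subject to coinsurance.
Member's 40% share of $3,760 is $1,504.
So the member owes $440 + $1,504 = $1,944 before any cap.
Year-to-date out-of-pocket becomes $160 + $1,944 = $2,104, still under the $3,000 maximum, so no cap applies.
The plan picks up $4,200 − $1,944 = $2,256.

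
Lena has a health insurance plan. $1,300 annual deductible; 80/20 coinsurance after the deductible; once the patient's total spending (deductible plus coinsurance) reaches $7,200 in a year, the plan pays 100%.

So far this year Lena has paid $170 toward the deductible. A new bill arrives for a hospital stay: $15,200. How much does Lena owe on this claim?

$170 of the $1,300 deductible is already met, leaving $1,130.
That leaves $15,200 − $1,130 = $14,070 for coinsurance.
Patient's 20% share of $14,070 is $2,814.
Patient responsibility before any cap: $1,130 + $2,814 = $3,944.
Year-to-date out-of-pocket becomes $170 + $3,944 = $4,114, still under the $7,200 maximum, so no cap applies.

$3,944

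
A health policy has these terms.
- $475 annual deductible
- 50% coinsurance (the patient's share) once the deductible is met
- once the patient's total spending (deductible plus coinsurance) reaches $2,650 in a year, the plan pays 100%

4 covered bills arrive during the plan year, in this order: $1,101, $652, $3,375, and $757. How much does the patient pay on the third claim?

$1,536

Bill 1, $1,101: $475 to deductible, leaving $626; coinsurance $626 × 50% = $313. Patient owes $788 (running OOP $788).
Bill 2, $652: deductible already satisfied, so patient's share is 50% × $652 = $326. Patient pays $326; OOP now $1,114.
Bill 3, $3,375: deductible already satisfied, so patient's share is 50% × $3,375 = $1,687.50. That would push OOP to $2,801.50, over the $2,650 cap, so patient pays $2,650 − $1,114 = $1,536.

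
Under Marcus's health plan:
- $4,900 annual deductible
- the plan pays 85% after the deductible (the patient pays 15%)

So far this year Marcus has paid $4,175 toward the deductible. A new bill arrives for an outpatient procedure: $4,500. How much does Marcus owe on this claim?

$1,291.25

Remaining deductible: $4,900 − $4,175 = $725.
The remaining $3,775 (= $4,500 − $725) moves to coinsurance.
Patient's 15% share of $3,775 is $566.25.
Patient responsibility: $725 + $566.25 = $1,291.25.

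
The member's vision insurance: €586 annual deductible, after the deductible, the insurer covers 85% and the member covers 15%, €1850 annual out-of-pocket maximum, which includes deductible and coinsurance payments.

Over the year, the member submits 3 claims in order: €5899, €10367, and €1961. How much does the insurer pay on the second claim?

Bill 1, €5899: €586 to deductible, leaving €5313; member's 15% is €796.95. Member owes €1382.95 (running OOP €1382.95). Insurer: €5899 − €1382.95 = €4516.05.
Bill 2, €10367: deductible already satisfied, so member's share is 15% × €10367 = €1555.05. OOP would hit €2938 > €1850, so the cap limits the member to €1850 − €1382.95 = €467.05. Plan pays €10367 − €467.05 = €9899.95.

€9899.95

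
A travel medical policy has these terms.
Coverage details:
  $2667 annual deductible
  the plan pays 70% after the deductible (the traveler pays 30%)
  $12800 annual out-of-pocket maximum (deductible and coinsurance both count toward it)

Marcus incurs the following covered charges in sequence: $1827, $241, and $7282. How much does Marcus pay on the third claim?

$2603.90

#1 ($1827): all of it applies to the deductible. Cost to traveler: $1827. OOP to date $1827.
#2 ($241): entire amount goes to the deductible. Traveler owes $241 (running OOP $2068).
#3 ($7282): $599 finishes the deductible; $6683 goes to coinsurance; 30% of $6683 = $2004.90. Cost to traveler: $2603.90. OOP to date $4671.90.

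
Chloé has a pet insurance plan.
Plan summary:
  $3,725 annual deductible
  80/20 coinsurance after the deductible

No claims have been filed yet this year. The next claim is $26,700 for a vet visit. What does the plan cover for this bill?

The full $3,725 deductible is still open; $3,725 of this bill applies to it.
That leaves $26,700 − $3,725 = $22,975 for coinsurance.
Owner's 20% share of $22,975 is $4,595.
Owner responsibility: $3,725 + $4,595 = $8,320.
The insurer covers the remainder: $26,700 − $8,320 = $18,380.

$18,380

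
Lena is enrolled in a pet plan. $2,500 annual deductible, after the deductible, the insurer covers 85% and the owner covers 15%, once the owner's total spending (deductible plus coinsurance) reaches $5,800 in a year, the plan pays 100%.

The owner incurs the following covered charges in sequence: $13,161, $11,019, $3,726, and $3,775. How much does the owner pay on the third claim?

Claim 1 ($13,161): $2,500 finishes the deductible; $10,661 goes to coinsurance; 15% of $10,661 = $1,599.15. Owner owes $4,099.15 (running OOP $4,099.15).
Claim 2 ($11,019): deductible already satisfied, so owner's share is 15% × $11,019 = $1,652.85. Owner pays $1,652.85; OOP now $5,752.
Claim 3 ($3,726): 15% coinsurance on $3,726 = $558.90. OOP would hit $6,310.90 > $5,800, so the cap limits the owner to $5,800 − $5,752 = $48.

$48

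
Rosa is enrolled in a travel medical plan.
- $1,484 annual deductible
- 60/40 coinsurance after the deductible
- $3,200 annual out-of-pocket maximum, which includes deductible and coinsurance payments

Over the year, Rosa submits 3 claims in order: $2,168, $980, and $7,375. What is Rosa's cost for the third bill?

Bill 1, $2,168: $1,484 finishes the deductible; $684 goes to coinsurance; traveler's 40% is $273.60. Traveler owes $1,757.60 (running OOP $1,757.60).
Bill 2, $980: deductible met; 40% of $980 = $392. Traveler owes $392 (running OOP $2,149.60).
Bill 3, $7,375: deductible already satisfied, so traveler's share is 40% × $7,375 = $2,950. That would push OOP to $5,099.60, over the $3,200 cap, so traveler pays $3,200 − $2,149.60 = $1,050.40.

$1,050.40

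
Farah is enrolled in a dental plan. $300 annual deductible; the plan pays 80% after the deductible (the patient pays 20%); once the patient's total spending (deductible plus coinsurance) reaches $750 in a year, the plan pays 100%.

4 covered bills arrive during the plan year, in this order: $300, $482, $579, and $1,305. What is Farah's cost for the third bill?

$115.80

Claim 1 ($300): all of it applies to the deductible. Patient pays $300; OOP now $300.
Claim 2 ($482): deductible already satisfied, so patient's share is 20% × $482 = $96.40. Patient owes $96.40 (running OOP $396.40).
Claim 3 ($579): 20% coinsurance on $579 = $115.80. Patient pays $115.80; OOP now $512.20.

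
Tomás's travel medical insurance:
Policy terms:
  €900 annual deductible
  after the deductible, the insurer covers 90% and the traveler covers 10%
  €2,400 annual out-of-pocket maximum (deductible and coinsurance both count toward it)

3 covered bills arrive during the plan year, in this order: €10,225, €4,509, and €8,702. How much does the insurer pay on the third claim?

#1 (€10,225): deductible takes €900, €9,325 remains; 10% of €9,325 = €932.50. Cost to traveler: €1,832.50. OOP to date €1,832.50. Plan pays €10,225 − €1,832.50 = €8,392.50.
#2 (€4,509): 10% coinsurance on €4,509 = €450.90. Cost to traveler: €450.90. OOP to date €2,283.40. Plan pays €4,509 − €450.90 = €4,058.10.
#3 (€8,702): deductible met; 10% of €8,702 = €870.20. That would push OOP to €3,153.60, over the €2,400 cap, so traveler pays €2,400 − €2,283.40 = €116.60. Plan pays €8,702 − €116.60 = €8,585.40.

€8,585.40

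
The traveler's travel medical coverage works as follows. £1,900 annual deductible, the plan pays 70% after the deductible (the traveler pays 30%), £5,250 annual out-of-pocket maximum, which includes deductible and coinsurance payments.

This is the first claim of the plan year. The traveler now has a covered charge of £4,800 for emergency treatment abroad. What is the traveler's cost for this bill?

£2,770

The full £1,900 deductible is still open; £1,900 of this bill applies to it.
After the £1,900 deductible portion, £4,800 − £1,900 = £2,900 is subject to coinsurance.
Coinsurance: £2,900 × 30% = £870.
That puts the traveler's cost at £1,900 + £870 = £2,770 before any cap.
Year-to-date out-of-pocket becomes £0 + £2,770 = £2,770, still under the £5,250 maximum, so no cap applies.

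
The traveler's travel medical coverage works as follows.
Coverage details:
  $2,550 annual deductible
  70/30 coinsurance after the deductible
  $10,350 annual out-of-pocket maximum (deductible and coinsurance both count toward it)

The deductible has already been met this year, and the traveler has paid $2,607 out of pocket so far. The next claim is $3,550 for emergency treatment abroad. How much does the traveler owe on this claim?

The deductible is already satisfied, so the full bill goes to coinsurance.
30% of $3,550 = $1,065 falls to the traveler.
Total out-of-pocket so far would be $2,607 + $1,065 = $3,672, below the $10,350 cap — no reduction.

$1,065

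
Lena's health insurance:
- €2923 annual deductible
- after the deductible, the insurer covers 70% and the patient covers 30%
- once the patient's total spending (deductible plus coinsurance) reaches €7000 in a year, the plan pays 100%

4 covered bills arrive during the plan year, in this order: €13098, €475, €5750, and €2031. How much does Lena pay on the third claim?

€882

Bill 1, €13098: deductible takes €2923, €10175 remains; 30% of €10175 = €3052.50. Cost to patient: €5975.50. OOP to date €5975.50.
Bill 2, €475: 30% coinsurance on €475 = €142.50. Cost to patient: €142.50. OOP to date €6118.
Bill 3, €5750: deductible met; 30% of €5750 = €1725. That would push OOP to €7843, over the €7000 cap, so patient pays €7000 − €6118 = €882.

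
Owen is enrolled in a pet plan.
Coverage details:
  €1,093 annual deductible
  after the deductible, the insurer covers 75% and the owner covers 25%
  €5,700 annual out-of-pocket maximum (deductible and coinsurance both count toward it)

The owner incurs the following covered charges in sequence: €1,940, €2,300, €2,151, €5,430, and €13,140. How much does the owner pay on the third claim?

Claim 1 (€1,940): €1,093 to deductible, leaving €847; coinsurance €847 × 25% = €211.75. Owner owes €1,304.75 (running OOP €1,304.75).
Claim 2 (€2,300): deductible already satisfied, so owner's share is 25% × €2,300 = €575. Owner owes €575 (running OOP €1,879.75).
Claim 3 (€2,151): deductible met; 25% of €2,151 = €537.75. Cost to owner: €537.75. OOP to date €2,417.50.

€537.75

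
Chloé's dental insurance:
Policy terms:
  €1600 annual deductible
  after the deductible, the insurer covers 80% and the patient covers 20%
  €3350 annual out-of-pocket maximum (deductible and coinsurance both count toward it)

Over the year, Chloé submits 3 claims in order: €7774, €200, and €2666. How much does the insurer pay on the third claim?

Claim 1 (€7774): €1600 to deductible, leaving €6174; coinsurance €6174 × 20% = €1234.80. Cost to patient: €2834.80. OOP to date €2834.80. Plan pays €7774 − €2834.80 = €4939.20.
Claim 2 (€200): deductible met; 20% of €200 = €40. Patient pays €40; OOP now €2874.80. Plan pays €200 − €40 = €160.
Claim 3 (€2666): 20% coinsurance on €2666 = €533.20. OOP would hit €3408 > €3350, so the cap limits the patient to €3350 − €2874.80 = €475.20. Plan pays €2666 − €475.20 = €2190.80.

€2190.80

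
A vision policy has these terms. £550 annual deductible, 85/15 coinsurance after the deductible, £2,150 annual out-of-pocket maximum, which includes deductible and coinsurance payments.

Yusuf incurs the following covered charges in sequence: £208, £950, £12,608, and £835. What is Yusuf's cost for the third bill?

£1,508.80

Claim 1 (£208): all of it applies to the deductible. Cost to member: £208. OOP to date £208.
Claim 2 (£950): deductible takes £342, £608 remains; coinsurance £608 × 15% = £91.20. Member owes £433.20 (running OOP £641.20).
Claim 3 (£12,608): deductible met; 15% of £12,608 = £1,891.20. OOP would hit £2,532.40 > £2,150, so the cap limits the member to £2,150 − £641.20 = £1,508.80.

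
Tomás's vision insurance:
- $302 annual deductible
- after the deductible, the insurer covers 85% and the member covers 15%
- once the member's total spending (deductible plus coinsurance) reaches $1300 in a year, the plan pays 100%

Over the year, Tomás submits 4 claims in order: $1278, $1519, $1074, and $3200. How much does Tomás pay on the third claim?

Claim 1 — $1278: $302 to deductible, leaving $976; coinsurance $976 × 15% = $146.40. Member pays $448.40; OOP now $448.40.
Claim 2 — $1519: deductible met; 15% of $1519 = $227.85. Member pays $227.85; OOP now $676.25.
Claim 3 — $1074: 15% coinsurance on $1074 = $161.10. Member owes $161.10 (running OOP $837.35).

$161.10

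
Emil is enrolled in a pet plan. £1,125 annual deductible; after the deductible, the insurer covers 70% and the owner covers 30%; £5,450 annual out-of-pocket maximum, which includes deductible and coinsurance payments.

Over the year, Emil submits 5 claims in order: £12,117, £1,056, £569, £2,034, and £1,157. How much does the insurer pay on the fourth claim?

£1,494.10

Claim 1 (£12,117): £1,125 finishes the deductible; £10,992 goes to coinsurance; 30% of £10,992 = £3,297.60. Owner pays £4,422.60; OOP now £4,422.60. Insurer: £12,117 − £4,422.60 = £7,694.40.
Claim 2 (£1,056): deductible met; 30% of £1,056 = £316.80. Cost to owner: £316.80. OOP to date £4,739.40. Plan pays £1,056 − £316.80 = £739.20.
Claim 3 (£569): 30% coinsurance on £569 = £170.70. Owner pays £170.70; OOP now £4,910.10. Insurer: £569 − £170.70 = £398.30.
Claim 4 (£2,034): 30% coinsurance on £2,034 = £610.20. Adding that to £4,910.10 gives £5,520.30, past the £5,450 cap; owner pays only £5,450 − £4,910.10 = £539.90. Insurer: £2,034 − £539.90 = £1,494.10.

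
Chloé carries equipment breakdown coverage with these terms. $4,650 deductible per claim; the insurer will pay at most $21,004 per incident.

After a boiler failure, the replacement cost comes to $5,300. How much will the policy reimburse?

$650

Subtract the deductible: $5,300 − $4,650 = $650.
That's under the $21,004 cap, so the insurer reimburses the full $650.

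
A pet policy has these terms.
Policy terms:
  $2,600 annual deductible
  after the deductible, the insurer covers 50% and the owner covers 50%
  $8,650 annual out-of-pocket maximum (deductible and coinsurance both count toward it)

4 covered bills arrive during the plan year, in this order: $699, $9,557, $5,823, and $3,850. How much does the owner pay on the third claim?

$2,222

Claim 1 — $699: entire amount goes to the deductible. Owner pays $699; OOP now $699.
Claim 2 — $9,557: $1,901 finishes the deductible; $7,656 goes to coinsurance; owner's 50% is $3,828. Owner owes $5,729 (running OOP $6,428).
Claim 3 — $5,823: 50% coinsurance on $5,823 = $2,911.50. OOP would hit $9,339.50 > $8,650, so the cap limits the owner to $8,650 − $6,428 = $2,222.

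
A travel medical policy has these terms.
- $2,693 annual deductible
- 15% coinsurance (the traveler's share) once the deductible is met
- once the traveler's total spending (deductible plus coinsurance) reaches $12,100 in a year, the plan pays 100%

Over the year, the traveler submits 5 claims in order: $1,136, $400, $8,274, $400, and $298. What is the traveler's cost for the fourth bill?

Claim 1 — $1,136: fully absorbed by the deductible. Traveler owes $1,136 (running OOP $1,136).
Claim 2 — $400: entire amount goes to the deductible. Cost to traveler: $400. OOP to date $1,536.
Claim 3 — $8,274: deductible takes $1,157, $7,117 remains; traveler's 15% is $1,067.55. Cost to traveler: $2,224.55. OOP to date $3,760.55.
Claim 4 — $400: deductible already satisfied, so traveler's share is 15% × $400 = $60. Cost to traveler: $60. OOP to date $3,820.55.

$60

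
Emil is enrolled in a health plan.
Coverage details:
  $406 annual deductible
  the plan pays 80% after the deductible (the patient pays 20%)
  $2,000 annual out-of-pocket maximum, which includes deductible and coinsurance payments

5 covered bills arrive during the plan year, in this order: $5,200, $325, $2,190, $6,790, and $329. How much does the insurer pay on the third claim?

$1,752

Claim 1 — $5,200: deductible takes $406, $4,794 remains; coinsurance $4,794 × 20% = $958.80. Cost to patient: $1,364.80. OOP to date $1,364.80. Plan pays $5,200 − $1,364.80 = $3,835.20.
Claim 2 — $325: 20% coinsurance on $325 = $65. Patient owes $65 (running OOP $1,429.80). Plan pays $325 − $65 = $260.
Claim 3 — $2,190: deductible met; 20% of $2,190 = $438. Patient owes $438 (running OOP $1,867.80). Insurer: $2,190 − $438 = $1,752.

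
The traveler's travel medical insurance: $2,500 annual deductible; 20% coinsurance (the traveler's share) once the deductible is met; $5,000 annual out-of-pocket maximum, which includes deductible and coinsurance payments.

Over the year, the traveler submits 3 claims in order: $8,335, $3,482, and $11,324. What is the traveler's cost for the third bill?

$636.60

#1 ($8,335): $2,500 finishes the deductible; $5,835 goes to coinsurance; coinsurance $5,835 × 20% = $1,167. Traveler pays $3,667; OOP now $3,667.
#2 ($3,482): 20% coinsurance on $3,482 = $696.40. Traveler owes $696.40 (running OOP $4,363.40).
#3 ($11,324): deductible met; 20% of $11,324 = $2,264.80. OOP would hit $6,628.20 > $5,000, so the cap limits the traveler to $5,000 − $4,363.40 = $636.60.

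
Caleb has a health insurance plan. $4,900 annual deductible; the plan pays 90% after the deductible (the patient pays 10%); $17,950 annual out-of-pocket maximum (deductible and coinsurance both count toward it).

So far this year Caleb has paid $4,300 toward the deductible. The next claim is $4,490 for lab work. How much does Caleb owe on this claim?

$4,300 of the $4,900 deductible is already met, leaving $600.
The remaining $3,890 (= $4,490 − $600) moves to coinsurance.
Patient's 10% share of $3,890 is $389.
So the patient owes $600 + $389 = $989 before any cap.
Total out-of-pocket so far would be $4,300 + $989 = $5,289, below the $17,950 cap — no reduction.

$989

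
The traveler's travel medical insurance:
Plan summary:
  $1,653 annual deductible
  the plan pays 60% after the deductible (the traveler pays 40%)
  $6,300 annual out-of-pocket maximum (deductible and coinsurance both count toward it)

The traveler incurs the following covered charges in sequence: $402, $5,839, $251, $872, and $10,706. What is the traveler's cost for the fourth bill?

#1 ($402): entire amount goes to the deductible. Traveler pays $402; OOP now $402.
#2 ($5,839): $1,251 to deductible, leaving $4,588; traveler's 40% is $1,835.20. Traveler owes $3,086.20 (running OOP $3,488.20).
#3 ($251): 40% coinsurance on $251 = $100.40. Cost to traveler: $100.40. OOP to date $3,588.60.
#4 ($872): deductible met; 40% of $872 = $348.80. Traveler pays $348.80; OOP now $3,937.40.

$348.80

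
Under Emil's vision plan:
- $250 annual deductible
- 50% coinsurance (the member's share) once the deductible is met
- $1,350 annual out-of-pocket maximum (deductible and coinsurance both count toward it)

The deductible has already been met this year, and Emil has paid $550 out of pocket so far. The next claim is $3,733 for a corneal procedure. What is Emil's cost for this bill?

With the deductible met, the entire $3,733 is subject to coinsurance.
50% of $3,733 = $1,866.50 falls to the member.
Year-to-date out-of-pocket would reach $550 + $1,866.50 = $2,416.50, above the $1,350 maximum, so the member pays only $1,350 − $550 = $800.

$800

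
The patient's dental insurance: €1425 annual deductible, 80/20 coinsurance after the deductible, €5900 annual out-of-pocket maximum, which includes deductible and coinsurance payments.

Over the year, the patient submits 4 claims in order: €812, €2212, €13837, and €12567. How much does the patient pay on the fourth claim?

€1387.80

Claim 1 — €812: all of it applies to the deductible. Patient owes €812 (running OOP €812).
Claim 2 — €2212: deductible takes €613, €1599 remains; 20% of €1599 = €319.80. Patient owes €932.80 (running OOP €1744.80).
Claim 3 — €13837: 20% coinsurance on €13837 = €2767.40. Patient pays €2767.40; OOP now €4512.20.
Claim 4 — €12567: 20% coinsurance on €12567 = €2513.40. OOP would hit €7025.60 > €5900, so the cap limits the patient to €5900 − €4512.20 = €1387.80.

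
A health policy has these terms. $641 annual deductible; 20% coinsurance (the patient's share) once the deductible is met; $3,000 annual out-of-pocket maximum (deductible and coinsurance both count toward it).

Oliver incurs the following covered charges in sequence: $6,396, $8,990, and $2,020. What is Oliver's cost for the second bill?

$1,208

Bill 1, $6,396: deductible takes $641, $5,755 remains; 20% of $5,755 = $1,151. Patient pays $1,792; OOP now $1,792.
Bill 2, $8,990: deductible already satisfied, so patient's share is 20% × $8,990 = $1,798. Adding that to $1,792 gives $3,590, past the $3,000 cap; patient pays only $3,000 − $1,792 = $1,208.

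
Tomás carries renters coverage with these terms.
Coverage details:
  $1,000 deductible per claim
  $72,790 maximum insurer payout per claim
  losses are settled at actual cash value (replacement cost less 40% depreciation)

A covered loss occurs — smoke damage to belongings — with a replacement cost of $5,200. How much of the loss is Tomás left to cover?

$3,080

Actual cash value after 40% depreciation: $5,200 × 60% = $3,120.
Subtract the deductible: $3,120 − $1,000 = $2,120.
$2,120 is within the $72,790 limit, so the insurer pays $2,120.
The tenant bears the rest of the original loss: $5,200 − $2,120 = $3,080.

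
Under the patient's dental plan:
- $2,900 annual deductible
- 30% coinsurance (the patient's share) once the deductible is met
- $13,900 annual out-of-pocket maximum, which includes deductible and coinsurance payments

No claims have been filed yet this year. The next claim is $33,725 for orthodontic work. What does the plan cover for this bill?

The full $2,900 deductible is still open; $2,900 of this bill applies to it.
That leaves $33,725 − $2,900 = $30,825 for coinsurance.
30% of $30,825 = $9,247.50 falls to the patient.
So the patient owes $2,900 + $9,247.50 = $12,147.50 before any cap.
Cumulative spending $0 + $12,147.50 = $12,147.50 stays under the $13,900 maximum.
Insurer pays the balance: $33,725 − $12,147.50 = $21,577.50.

$21,577.50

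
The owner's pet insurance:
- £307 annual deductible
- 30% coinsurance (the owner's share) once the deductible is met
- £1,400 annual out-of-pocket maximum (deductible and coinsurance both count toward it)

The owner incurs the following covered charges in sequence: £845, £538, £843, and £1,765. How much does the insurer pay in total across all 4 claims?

£2,591

Claim 1 — £845: £307 finishes the deductible; £538 goes to coinsurance; 30% of £538 = £161.40. Cost to owner: £468.40. OOP to date £468.40. Plan pays £845 − £468.40 = £376.60.
Claim 2 — £538: deductible met; 30% of £538 = £161.40. Owner pays £161.40; OOP now £629.80. Insurer: £538 − £161.40 = £376.60.
Claim 3 — £843: deductible met; 30% of £843 = £252.90. Owner pays £252.90; OOP now £882.70. Insurer: £843 − £252.90 = £590.10.
Claim 4 — £1,765: deductible already satisfied, so owner's share is 30% × £1,765 = £529.50. Adding that to £882.70 gives £1,412.20, past the £1,400 cap; owner pays only £1,400 − £882.70 = £517.30. Insurer: £1,765 − £517.30 = £1,247.70.
Insurer total = bills − owner's total = £3,991 − £1,400 = £2,591.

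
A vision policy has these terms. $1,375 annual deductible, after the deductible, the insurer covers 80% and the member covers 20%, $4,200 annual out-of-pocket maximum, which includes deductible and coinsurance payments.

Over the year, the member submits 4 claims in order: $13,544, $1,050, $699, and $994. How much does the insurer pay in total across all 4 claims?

#1 ($13,544): $1,375 finishes the deductible; $12,169 goes to coinsurance; member's 20% is $2,433.80. Member owes $3,808.80 (running OOP $3,808.80). Plan pays $13,544 − $3,808.80 = $9,735.20.
#2 ($1,050): 20% coinsurance on $1,050 = $210. Cost to member: $210. OOP to date $4,018.80. Insurer: $1,050 − $210 = $840.
#3 ($699): deductible met; 20% of $699 = $139.80. Member owes $139.80 (running OOP $4,158.60). Insurer: $699 − $139.80 = $559.20.
#4 ($994): deductible already satisfied, so member's share is 20% × $994 = $198.80. OOP would hit $4,357.40 > $4,200, so the cap limits the member to $4,200 − $4,158.60 = $41.40. Plan pays $994 − $41.40 = $952.60.
Insurer total = bills − member's total = $16,287 − $4,200 = $12,087.

$12,087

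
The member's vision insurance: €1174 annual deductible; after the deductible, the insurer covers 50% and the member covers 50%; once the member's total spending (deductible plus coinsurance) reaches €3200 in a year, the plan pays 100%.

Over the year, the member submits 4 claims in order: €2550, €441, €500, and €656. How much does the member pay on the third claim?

Bill 1, €2550: €1174 to deductible, leaving €1376; coinsurance €1376 × 50% = €688. Cost to member: €1862. OOP to date €1862.
Bill 2, €441: deductible already satisfied, so member's share is 50% × €441 = €220.50. Member owes €220.50 (running OOP €2082.50).
Bill 3, €500: 50% coinsurance on €500 = €250. Member owes €250 (running OOP €2332.50).

€250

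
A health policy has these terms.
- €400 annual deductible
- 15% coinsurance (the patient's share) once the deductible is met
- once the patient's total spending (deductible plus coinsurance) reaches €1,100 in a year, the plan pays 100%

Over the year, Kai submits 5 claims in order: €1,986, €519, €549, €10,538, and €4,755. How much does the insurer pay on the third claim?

Bill 1, €1,986: €400 to deductible, leaving €1,586; coinsurance €1,586 × 15% = €237.90. Patient pays €637.90; OOP now €637.90. Plan pays €1,986 − €637.90 = €1,348.10.
Bill 2, €519: deductible already satisfied, so patient's share is 15% × €519 = €77.85. Patient pays €77.85; OOP now €715.75. Insurer: €519 − €77.85 = €441.15.
Bill 3, €549: deductible met; 15% of €549 = €82.35. Patient pays €82.35; OOP now €798.10. Plan pays €549 − €82.35 = €466.65.

€466.65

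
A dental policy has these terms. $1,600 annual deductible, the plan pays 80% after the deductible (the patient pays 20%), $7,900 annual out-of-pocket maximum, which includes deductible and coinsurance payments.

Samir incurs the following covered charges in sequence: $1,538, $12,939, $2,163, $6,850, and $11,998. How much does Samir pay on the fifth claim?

Bill 1, $1,538: entire amount goes to the deductible. Cost to patient: $1,538. OOP to date $1,538.
Bill 2, $12,939: $62 finishes the deductible; $12,877 goes to coinsurance; 20% of $12,877 = $2,575.40. Patient pays $2,637.40; OOP now $4,175.40.
Bill 3, $2,163: deductible met; 20% of $2,163 = $432.60. Patient owes $432.60 (running OOP $4,608).
Bill 4, $6,850: 20% coinsurance on $6,850 = $1,370. Patient owes $1,370 (running OOP $5,978).
Bill 5, $11,998: 20% coinsurance on $11,998 = $2,399.60. That would push OOP to $8,377.60, over the $7,900 cap, so patient pays $7,900 − $5,978 = $1,922.

$1,922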